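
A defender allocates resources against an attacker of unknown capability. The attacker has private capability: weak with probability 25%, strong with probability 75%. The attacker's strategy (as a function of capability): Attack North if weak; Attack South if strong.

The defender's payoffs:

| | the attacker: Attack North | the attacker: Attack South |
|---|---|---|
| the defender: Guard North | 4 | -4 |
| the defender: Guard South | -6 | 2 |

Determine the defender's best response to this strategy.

E[Guard North] = 0.25·(4) + 0.75·(-4) = -2
E[Guard South] = 0.25·(-6) + 0.75·(2) = 0
Best response: Guard South (0 is the largest).

Guard South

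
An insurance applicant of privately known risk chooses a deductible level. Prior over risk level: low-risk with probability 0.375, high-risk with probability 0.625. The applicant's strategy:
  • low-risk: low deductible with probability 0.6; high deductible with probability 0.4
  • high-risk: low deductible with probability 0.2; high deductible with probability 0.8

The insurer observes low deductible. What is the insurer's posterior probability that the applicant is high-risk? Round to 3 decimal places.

0.357

P(low deductible) = 0.375·0.6 + 0.625·0.2 = 0.35
P(high-risk | low deductible) = (0.625·0.2) / 0.35 = 0.125 / 0.35 = 0.357143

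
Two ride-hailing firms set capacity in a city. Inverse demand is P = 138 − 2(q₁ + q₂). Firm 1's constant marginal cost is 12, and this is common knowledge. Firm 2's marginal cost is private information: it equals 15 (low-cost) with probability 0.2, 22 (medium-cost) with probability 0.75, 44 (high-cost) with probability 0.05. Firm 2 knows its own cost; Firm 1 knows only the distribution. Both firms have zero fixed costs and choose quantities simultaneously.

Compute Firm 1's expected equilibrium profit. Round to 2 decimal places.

Type-c best response for Firm 2: q₂(c) = (138 − c)/4 − q₁/2.
Firm 1 maximizes expected profit; its first-order condition is 138 − 4q₁ − 2E[q₂] − 12 = 0.
Substituting E[q₂] and solving: E[c₂] = 21.7, so q₁ = (138 − 2·12 + 21.7)/6 = 22.6167.
E[P] = 138 − 2·(q₁ + E[q₂]) = 57.2333; Firm 1's expected profit = (E[P] − 12)·q₁ = (57.2333 − 12)·22.6167 = 1023.03.

1023.03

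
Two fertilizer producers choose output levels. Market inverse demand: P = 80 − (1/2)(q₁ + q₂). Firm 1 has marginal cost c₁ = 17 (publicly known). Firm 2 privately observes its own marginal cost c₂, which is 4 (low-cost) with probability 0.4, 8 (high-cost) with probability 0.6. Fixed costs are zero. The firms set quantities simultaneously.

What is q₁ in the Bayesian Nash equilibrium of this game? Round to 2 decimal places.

34.93

Type-c best response for Firm 2: q₂(c) = (80 − c) − q₁/2.
Firm 1 maximizes expected profit; its first-order condition is 80 − q₁ − (1/2)E[q₂] − 17 = 0.
Substituting E[q₂] and solving: E[c₂] = 6.4, so q₁ = (80 − 2·17 + 6.4)/(3/2) = 34.9333.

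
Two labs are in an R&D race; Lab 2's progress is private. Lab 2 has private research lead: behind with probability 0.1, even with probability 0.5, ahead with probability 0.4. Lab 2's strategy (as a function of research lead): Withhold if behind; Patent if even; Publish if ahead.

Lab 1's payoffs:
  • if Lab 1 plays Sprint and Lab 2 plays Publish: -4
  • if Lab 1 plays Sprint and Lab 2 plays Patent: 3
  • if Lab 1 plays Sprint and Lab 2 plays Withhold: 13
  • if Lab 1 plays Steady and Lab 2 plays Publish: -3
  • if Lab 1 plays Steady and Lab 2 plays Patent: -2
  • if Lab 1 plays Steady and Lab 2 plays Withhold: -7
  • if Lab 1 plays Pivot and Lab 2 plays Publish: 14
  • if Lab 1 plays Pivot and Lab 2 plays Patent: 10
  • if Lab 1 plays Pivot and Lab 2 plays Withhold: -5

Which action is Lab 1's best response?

Compute Lab 1's expected payoff for each action, taking the expectation over Lab 2's type.
E[Sprint] = 0.1·(13) + 0.5·(3) + 0.4·(-4) = 1.2
E[Steady] = 0.1·(-7) + 0.5·(-2) + 0.4·(-3) = -2.9
E[Pivot] = 0.1·(-5) + 0.5·(10) + 0.4·(14) = 10.1
Best response: Pivot (10.1 is the largest).

Pivot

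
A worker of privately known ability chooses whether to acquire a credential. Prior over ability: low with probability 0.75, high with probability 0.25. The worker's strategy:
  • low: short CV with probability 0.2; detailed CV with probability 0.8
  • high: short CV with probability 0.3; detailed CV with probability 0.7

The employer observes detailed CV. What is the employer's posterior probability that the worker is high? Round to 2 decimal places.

P(detailed CV) = 0.75·0.8 + 0.25·0.7 = 0.775
P(high | detailed CV) = (0.25·0.7) / 0.775 = 0.175 / 0.775 = 0.225806

0.23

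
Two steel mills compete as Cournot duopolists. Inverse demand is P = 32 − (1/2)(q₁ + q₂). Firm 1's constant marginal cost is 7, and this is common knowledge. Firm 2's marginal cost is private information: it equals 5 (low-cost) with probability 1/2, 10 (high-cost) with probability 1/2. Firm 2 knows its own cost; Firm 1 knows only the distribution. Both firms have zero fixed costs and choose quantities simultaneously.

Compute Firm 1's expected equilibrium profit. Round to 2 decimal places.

Type-c best response for Firm 2: q₂(c) = (32 − c) − q₁/2.
Firm 1 maximizes expected profit; its first-order condition is 32 − q₁ − (1/2)E[q₂] − 7 = 0.
Substituting E[q₂] and solving: E[c₂] = 7.5, so q₁ = (32 − 2·7 + 7.5)/(3/2) = 17.
E[P] = 32 − (1/2)·(q₁ + E[q₂]) = 15.5; Firm 1's expected profit = (E[P] − 7)·q₁ = (15.5 − 7)·17 = 144.5.

144.50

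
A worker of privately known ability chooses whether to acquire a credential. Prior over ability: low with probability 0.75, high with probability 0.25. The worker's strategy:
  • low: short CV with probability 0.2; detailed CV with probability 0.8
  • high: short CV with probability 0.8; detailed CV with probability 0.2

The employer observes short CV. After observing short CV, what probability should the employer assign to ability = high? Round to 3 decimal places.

P(short CV) = 0.75·0.2 + 0.25·0.8 = 0.35
P(high | short CV) = (0.25·0.8) / 0.35 = 0.2 / 0.35 = 0.571429

0.571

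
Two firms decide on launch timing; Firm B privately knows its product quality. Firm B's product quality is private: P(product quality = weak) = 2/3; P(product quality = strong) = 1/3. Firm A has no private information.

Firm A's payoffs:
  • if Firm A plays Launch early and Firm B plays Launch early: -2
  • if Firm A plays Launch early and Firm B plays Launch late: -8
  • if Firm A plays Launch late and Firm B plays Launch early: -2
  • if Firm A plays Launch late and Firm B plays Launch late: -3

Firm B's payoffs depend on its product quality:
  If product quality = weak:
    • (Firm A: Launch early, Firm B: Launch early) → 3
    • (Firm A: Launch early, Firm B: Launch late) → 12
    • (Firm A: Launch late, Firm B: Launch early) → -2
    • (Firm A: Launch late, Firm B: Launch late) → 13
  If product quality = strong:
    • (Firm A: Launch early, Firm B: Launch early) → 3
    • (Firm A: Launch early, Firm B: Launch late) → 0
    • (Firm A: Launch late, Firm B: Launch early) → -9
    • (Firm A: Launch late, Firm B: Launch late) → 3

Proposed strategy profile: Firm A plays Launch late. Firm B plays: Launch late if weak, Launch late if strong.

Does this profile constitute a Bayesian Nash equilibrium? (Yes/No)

Yes

Firm A plays Launch late: E[Launch late] = 2/3·(-3) + 1/3·(-3) = -3; E[Launch early] = -8. Best-responding. ✓
Firm B (product quality weak), facing Launch late: Launch early gives -2, Launch late gives 13. Proposed Launch late is best. ✓
Firm B (product quality strong), facing Launch late: Launch early gives -9, Launch late gives 3. Proposed Launch late is best. ✓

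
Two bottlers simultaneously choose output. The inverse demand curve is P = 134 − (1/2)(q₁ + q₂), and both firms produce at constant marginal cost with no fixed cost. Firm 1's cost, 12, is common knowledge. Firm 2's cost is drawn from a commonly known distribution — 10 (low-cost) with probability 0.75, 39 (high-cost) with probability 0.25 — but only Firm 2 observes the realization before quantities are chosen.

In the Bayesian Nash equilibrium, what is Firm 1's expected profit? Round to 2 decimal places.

3598.35

Each type of Firm 2 best-responds to q₁; Firm 1 best-responds to the expected q₂ over Firm 2's types.
Firm 2 with cost c maximizes (134 − (1/2)(q₁+q₂) − c)·q₂, giving q₂(c) = (134 − c − (1/2)q₁).
E[c₂] = 0.75·10 + 0.25·39 = 17.25
Firm 1's FOC against E[q₂] yields q₁ = (134 − 2·12 + E[c₂])/(3/2) = (134 − 24 + 17.25)/(3/2) = 84.8333.
E[P] = 134 − (1/2)·(q₁ + E[q₂]) = 54.4167; Firm 1's expected profit = (E[P] − 12)·q₁ = (54.4167 − 12)·84.8333 = 3598.35.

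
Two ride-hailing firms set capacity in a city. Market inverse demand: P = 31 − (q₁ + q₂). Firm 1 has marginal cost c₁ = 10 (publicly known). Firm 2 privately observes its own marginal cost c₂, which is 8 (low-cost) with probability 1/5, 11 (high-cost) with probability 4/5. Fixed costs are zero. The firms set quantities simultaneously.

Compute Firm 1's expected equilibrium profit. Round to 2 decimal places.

Type-c best response for Firm 2: q₂(c) = (31 − c)/2 − q₁/2.
Firm 1 maximizes expected profit; its first-order condition is 31 − 2q₁ − E[q₂] − 10 = 0.
Substituting E[q₂] and solving: E[c₂] = 10.4, so q₁ = (31 − 2·10 + 10.4)/3 = 7.13333.
E[P] = 31 − (q₁ + E[q₂]) = 17.1333; Firm 1's expected profit = (E[P] − 10)·q₁ = (17.1333 − 10)·7.13333 = 50.8844.

50.88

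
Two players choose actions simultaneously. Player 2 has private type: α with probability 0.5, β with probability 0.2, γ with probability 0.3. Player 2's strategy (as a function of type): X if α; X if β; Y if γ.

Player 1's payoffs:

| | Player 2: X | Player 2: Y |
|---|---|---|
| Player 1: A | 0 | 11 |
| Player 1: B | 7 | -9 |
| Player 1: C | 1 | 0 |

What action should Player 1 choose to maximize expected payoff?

A

E[A] = 0.5·(0) + 0.2·(0) + 0.3·(11) = 3.3
E[B] = 0.5·(7) + 0.2·(7) + 0.3·(-9) = 2.2
E[C] = 0.5·(1) + 0.2·(1) + 0.3·(0) = 0.7
Best response: A (3.3 is the largest).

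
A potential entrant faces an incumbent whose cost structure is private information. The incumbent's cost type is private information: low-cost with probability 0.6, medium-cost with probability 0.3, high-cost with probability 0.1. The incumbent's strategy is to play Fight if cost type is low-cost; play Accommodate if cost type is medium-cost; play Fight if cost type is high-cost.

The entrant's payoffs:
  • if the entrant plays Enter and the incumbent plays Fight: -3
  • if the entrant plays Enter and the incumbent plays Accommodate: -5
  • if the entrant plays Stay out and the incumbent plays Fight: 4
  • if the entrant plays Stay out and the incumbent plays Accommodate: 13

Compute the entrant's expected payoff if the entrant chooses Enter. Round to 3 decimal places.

E[Enter] = 0.6·(-3) + 0.3·(-5) + 0.1·(-3) = (-1.8) + (-1.5) + (-0.3) = -3.6

-3.600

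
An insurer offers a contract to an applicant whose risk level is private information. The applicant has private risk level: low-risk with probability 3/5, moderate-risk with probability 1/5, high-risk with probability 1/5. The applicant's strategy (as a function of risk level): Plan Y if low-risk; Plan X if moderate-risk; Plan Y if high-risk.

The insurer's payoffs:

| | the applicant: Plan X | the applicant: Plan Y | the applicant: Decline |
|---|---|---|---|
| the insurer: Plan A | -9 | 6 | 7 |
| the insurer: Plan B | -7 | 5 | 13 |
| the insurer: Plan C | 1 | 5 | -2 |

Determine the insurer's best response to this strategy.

Plan C

Compute the insurer's expected payoff for each action, taking the expectation over the applicant's type.
E[Plan A] = 3/5·(6) + 1/5·(-9) + 1/5·(6) = 3
E[Plan B] = 3/5·(5) + 1/5·(-7) + 1/5·(5) = 13/5
E[Plan C] = 3/5·(5) + 1/5·(1) + 1/5·(5) = 21/5
Best response: Plan C (21/5 is the largest).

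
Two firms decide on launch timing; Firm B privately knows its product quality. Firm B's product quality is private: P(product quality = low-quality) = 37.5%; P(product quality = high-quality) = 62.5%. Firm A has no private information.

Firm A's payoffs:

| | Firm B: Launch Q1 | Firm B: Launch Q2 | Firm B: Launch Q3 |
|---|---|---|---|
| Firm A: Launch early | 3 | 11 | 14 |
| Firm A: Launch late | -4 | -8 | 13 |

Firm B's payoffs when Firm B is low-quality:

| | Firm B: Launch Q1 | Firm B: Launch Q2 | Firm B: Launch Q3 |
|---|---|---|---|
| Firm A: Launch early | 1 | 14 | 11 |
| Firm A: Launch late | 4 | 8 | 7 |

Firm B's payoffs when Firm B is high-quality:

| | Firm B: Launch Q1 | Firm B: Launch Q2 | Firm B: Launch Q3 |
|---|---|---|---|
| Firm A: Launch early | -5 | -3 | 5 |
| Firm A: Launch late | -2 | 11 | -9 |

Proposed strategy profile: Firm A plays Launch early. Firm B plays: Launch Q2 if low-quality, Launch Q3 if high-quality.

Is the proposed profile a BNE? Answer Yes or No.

A profile is a BNE iff every type of every player is best-responding given beliefs about the other side.
Firm A plays Launch early: E[Launch early] = 0.375·(11) + 0.625·(14) = 12.875; E[Launch late] = 5.125. Best-responding. ✓
Firm B (product quality low-quality), facing Launch early: Launch Q1 gives 1, Launch Q2 gives 14, Launch Q3 gives 11. Proposed Launch Q2 is best. ✓
Firm B (product quality high-quality), facing Launch early: Launch Q1 gives -5, Launch Q2 gives -3, Launch Q3 gives 5. Proposed Launch Q3 is best. ✓

Yes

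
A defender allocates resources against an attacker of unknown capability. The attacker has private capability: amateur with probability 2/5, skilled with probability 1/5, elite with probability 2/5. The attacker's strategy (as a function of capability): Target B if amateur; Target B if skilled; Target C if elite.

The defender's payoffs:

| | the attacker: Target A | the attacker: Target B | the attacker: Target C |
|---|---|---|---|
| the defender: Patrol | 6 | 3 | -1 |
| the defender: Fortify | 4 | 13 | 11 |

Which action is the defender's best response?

Fortify

E[Patrol] = 2/5·(3) + 1/5·(3) + 2/5·(-1) = 7/5
E[Fortify] = 2/5·(13) + 1/5·(13) + 2/5·(11) = 61/5
Best response: Fortify (61/5 is the largest).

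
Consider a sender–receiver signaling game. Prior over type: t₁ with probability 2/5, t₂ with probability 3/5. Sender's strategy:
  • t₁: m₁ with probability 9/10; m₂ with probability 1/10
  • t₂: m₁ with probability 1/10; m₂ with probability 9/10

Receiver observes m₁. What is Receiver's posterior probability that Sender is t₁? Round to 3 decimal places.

0.857

P(m₁) = (2/5)·(9/10) + (3/5)·(1/10) = 21/50
P(t₁ | m₁) = ((2/5)·(9/10)) / (21/50) = (9/25) / (21/50) = 6/7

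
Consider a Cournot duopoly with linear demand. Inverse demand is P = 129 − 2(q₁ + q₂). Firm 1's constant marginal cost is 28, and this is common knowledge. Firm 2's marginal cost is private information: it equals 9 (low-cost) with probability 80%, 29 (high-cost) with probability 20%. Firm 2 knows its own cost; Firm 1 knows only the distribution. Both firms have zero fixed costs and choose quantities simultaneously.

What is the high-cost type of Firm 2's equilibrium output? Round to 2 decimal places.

17.83

Type-c best response for Firm 2: q₂(c) = (129 − c)/4 − q₁/2.
Firm 1 maximizes expected profit; its first-order condition is 129 − 4q₁ − 2E[q₂] − 28 = 0.
Substituting E[q₂] and solving: E[c₂] = 13, so q₁ = (129 − 2·28 + 13)/6 = 14.3333.
q₂(high-cost) = (129 − 29 − 2·14.3333)/4 = 17.8333.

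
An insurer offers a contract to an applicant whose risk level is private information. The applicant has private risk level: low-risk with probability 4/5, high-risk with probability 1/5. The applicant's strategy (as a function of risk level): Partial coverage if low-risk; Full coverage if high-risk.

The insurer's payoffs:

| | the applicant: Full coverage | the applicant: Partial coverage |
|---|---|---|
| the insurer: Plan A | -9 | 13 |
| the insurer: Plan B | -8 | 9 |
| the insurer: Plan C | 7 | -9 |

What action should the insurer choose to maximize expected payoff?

Compute the insurer's expected payoff for each action, taking the expectation over the applicant's type.
E[Plan A] = 4/5·(13) + 1/5·(-9) = 43/5
E[Plan B] = 4/5·(9) + 1/5·(-8) = 28/5
E[Plan C] = 4/5·(-9) + 1/5·(7) = -29/5
Best response: Plan A (43/5 is the largest).

Plan A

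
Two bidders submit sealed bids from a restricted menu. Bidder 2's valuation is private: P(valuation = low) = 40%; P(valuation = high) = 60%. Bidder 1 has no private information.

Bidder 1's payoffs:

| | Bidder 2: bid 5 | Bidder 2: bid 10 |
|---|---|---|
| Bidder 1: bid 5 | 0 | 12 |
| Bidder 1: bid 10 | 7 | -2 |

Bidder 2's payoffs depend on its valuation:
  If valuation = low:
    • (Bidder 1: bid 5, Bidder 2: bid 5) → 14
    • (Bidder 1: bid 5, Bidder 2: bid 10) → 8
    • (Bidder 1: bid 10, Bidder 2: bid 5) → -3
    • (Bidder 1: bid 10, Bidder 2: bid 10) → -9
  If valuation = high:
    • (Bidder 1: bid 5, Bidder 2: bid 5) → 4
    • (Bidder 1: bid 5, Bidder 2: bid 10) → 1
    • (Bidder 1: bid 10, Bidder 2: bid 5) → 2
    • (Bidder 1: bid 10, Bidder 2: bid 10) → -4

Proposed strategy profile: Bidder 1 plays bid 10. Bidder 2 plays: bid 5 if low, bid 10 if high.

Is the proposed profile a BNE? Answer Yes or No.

Bidder 1 plays bid 10: E[bid 10] = 0.4·(7) + 0.6·(-2) = 1.6; E[bid 5] = 7.2. Not best-responding. ✗
Bidder 2 (valuation low), facing bid 10: bid 5 gives -3, bid 10 gives -9. Proposed bid 5 is best. ✓
Bidder 2 (valuation high), facing bid 10: bid 5 gives 2, bid 10 gives -4. Proposed bid 10 is not best — profitable deviation exists. ✗

No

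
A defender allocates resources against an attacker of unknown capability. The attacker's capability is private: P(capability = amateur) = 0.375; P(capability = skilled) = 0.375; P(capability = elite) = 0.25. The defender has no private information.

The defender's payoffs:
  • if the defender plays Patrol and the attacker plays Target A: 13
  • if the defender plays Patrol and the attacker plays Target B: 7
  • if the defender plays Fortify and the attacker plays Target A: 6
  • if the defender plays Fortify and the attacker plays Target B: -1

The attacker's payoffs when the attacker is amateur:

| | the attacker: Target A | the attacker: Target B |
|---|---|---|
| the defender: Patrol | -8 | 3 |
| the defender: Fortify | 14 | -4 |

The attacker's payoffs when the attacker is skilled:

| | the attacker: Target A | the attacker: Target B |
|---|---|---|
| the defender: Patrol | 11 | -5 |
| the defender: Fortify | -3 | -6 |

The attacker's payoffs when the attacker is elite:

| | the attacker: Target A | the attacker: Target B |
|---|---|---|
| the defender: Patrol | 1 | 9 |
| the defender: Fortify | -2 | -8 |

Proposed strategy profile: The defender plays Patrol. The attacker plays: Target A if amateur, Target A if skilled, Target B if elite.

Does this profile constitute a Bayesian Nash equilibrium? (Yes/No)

A profile is a BNE iff every type of every player is best-responding given beliefs about the other side.
The defender plays Patrol: E[Patrol] = 0.375·(13) + 0.375·(13) + 0.25·(7) = 11.5; E[Fortify] = 4.25. Best-responding. ✓
The attacker (capability amateur), facing Patrol: Target A gives -8, Target B gives 3. Proposed Target A is not best — profitable deviation exists. ✗
The attacker (capability skilled), facing Patrol: Target A gives 11, Target B gives -5. Proposed Target A is best. ✓
The attacker (capability elite), facing Patrol: Target A gives 1, Target B gives 9. Proposed Target B is best. ✓

No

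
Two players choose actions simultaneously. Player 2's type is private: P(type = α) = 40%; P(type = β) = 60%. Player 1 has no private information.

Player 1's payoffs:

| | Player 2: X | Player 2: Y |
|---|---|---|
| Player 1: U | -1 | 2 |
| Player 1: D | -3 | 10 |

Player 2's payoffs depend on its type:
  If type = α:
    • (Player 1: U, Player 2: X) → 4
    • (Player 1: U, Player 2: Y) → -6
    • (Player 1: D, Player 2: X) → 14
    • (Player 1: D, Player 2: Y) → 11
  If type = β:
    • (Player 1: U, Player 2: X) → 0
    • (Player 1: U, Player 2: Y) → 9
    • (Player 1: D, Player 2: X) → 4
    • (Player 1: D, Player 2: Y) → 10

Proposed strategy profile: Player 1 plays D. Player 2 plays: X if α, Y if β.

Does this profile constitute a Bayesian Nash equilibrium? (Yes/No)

Yes

Player 1 plays D: E[D] = 0.4·(-3) + 0.6·(10) = 4.8; E[U] = 0.8. Best-responding. ✓
Player 2 (type α), facing D: X gives 14, Y gives 11. Proposed X is best. ✓
Player 2 (type β), facing D: X gives 4, Y gives 10. Proposed Y is best. ✓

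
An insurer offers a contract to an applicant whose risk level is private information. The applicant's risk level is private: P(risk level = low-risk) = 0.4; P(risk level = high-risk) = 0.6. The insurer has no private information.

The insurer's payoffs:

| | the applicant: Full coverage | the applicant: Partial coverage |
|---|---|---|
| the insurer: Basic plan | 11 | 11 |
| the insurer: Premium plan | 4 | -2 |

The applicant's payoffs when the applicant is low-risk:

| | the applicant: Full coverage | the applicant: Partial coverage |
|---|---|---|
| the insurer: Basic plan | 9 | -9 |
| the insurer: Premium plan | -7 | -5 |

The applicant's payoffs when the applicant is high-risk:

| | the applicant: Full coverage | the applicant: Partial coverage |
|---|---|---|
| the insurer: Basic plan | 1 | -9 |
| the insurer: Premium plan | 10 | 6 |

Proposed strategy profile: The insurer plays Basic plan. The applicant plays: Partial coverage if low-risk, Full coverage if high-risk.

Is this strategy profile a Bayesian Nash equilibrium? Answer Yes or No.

No

A profile is a BNE iff every type of every player is best-responding given beliefs about the other side.
The insurer plays Basic plan: E[Basic plan] = 0.4·(11) + 0.6·(11) = 11; E[Premium plan] = 1.6. Best-responding. ✓
The applicant (risk level low-risk), facing Basic plan: Full coverage gives 9, Partial coverage gives -9. Proposed Partial coverage is not best — profitable deviation exists. ✗
The applicant (risk level high-risk), facing Basic plan: Full coverage gives 1, Partial coverage gives -9. Proposed Full coverage is best. ✓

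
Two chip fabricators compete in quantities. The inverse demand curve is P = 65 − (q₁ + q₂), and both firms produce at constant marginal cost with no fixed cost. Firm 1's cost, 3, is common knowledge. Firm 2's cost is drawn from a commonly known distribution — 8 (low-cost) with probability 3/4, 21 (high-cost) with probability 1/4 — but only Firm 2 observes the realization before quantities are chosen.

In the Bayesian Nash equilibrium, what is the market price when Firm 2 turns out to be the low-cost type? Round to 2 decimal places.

Type-c best response for Firm 2: q₂(c) = (65 − c)/2 − q₁/2.
Firm 1 maximizes expected profit; its first-order condition is 65 − 2q₁ − E[q₂] − 3 = 0.
Substituting E[q₂] and solving: E[c₂] = 11.25, so q₁ = (65 − 2·3 + 11.25)/3 = 23.4167.
q₂(low-cost) = 16.7917, so P = 65 − (23.4167 + 16.7917) = 24.7917.

24.79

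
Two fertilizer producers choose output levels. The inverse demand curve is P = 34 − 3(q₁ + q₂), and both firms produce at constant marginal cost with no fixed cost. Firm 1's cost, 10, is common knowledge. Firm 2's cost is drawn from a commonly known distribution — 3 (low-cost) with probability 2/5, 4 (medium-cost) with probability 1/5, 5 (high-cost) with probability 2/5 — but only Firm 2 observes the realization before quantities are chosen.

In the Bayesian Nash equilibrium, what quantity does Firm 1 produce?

Firm 2 with cost c maximizes (34 − 3(q₁+q₂) − c)·q₂, giving q₂(c) = (34 − c − 3q₁)/6.
E[c₂] = 2/5·3 + 1/5·4 + 2/5·5 = 4
Firm 1's FOC against E[q₂] yields q₁ = (34 − 2·10 + E[c₂])/9 = (34 − 20 + 4)/9 = 2.

2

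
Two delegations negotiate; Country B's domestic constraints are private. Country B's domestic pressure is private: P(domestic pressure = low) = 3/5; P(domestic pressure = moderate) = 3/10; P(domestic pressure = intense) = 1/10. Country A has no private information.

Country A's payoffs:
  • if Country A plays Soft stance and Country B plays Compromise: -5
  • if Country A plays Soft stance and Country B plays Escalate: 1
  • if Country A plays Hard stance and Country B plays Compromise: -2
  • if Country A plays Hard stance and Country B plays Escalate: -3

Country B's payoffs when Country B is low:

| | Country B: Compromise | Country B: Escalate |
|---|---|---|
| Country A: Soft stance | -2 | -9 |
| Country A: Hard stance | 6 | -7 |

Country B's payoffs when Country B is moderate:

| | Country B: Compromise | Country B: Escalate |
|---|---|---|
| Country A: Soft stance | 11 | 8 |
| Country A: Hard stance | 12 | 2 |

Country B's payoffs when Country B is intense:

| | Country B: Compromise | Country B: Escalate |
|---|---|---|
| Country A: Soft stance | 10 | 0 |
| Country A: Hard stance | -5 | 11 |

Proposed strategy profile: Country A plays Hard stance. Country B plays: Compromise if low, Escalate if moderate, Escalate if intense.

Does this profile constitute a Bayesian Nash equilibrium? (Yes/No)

Country A plays Hard stance: E[Hard stance] = 3/5·(-2) + 3/10·(-3) + 1/10·(-3) = -12/5; E[Soft stance] = -13/5. Best-responding. ✓
Country B (domestic pressure low), facing Hard stance: Compromise gives 6, Escalate gives -7. Proposed Compromise is best. ✓
Country B (domestic pressure moderate), facing Hard stance: Compromise gives 12, Escalate gives 2. Proposed Escalate is not best — profitable deviation exists. ✗
Country B (domestic pressure intense), facing Hard stance: Compromise gives -5, Escalate gives 11. Proposed Escalate is best. ✓

No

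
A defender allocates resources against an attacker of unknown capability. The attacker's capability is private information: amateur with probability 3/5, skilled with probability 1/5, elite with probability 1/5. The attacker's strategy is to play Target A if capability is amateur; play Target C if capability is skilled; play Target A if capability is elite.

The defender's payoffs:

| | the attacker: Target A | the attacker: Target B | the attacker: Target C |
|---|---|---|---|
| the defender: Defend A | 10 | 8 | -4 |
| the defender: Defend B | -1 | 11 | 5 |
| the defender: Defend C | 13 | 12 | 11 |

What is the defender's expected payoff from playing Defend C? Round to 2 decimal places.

12.60

E[Defend C] = 3/5·13 + 1/5·11 + 1/5·13 = 39/5 + 11/5 + 13/5 = 63/5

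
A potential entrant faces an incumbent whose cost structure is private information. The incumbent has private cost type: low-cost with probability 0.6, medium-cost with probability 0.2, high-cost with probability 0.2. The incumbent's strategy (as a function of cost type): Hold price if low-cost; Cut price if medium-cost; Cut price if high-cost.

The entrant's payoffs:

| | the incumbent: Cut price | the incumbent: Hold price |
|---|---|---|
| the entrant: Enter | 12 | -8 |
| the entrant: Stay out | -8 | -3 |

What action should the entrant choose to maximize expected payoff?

Enter

E[Enter] = 0.6·(-8) + 0.2·(12) + 0.2·(12) = 0
E[Stay out] = 0.6·(-3) + 0.2·(-8) + 0.2·(-8) = -5
Best response: Enter (0 is the largest).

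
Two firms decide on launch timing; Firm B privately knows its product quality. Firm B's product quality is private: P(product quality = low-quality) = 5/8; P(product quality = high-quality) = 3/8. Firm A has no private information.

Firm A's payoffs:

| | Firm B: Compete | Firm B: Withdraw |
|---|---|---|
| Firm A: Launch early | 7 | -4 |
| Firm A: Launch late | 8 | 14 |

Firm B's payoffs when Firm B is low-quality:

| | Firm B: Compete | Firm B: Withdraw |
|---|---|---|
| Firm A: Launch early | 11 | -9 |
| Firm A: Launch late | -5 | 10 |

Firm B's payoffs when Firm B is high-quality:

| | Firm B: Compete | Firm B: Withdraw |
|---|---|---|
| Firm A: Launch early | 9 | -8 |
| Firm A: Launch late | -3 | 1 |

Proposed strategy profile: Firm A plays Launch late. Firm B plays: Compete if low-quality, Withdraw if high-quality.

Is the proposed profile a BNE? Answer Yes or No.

Firm A plays Launch late: E[Launch late] = 5/8·(8) + 3/8·(14) = 41/4; E[Launch early] = 23/8. Best-responding. ✓
Firm B (product quality low-quality), facing Launch late: Compete gives -5, Withdraw gives 10. Proposed Compete is not best — profitable deviation exists. ✗
Firm B (product quality high-quality), facing Launch late: Compete gives -3, Withdraw gives 1. Proposed Withdraw is best. ✓

No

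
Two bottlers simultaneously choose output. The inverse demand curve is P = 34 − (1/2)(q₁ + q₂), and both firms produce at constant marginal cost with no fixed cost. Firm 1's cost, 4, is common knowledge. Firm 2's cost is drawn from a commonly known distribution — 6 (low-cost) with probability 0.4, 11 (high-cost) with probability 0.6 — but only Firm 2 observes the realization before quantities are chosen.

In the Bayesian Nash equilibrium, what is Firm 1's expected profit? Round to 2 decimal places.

Type-c best response for Firm 2: q₂(c) = (34 − c) − q₁/2.
Firm 1 maximizes expected profit; its first-order condition is 34 − q₁ − (1/2)E[q₂] − 4 = 0.
Substituting E[q₂] and solving: E[c₂] = 9, so q₁ = (34 − 2·4 + 9)/(3/2) = 23.3333.
E[P] = 34 − (1/2)·(q₁ + E[q₂]) = 15.6667; Firm 1's expected profit = (E[P] − 4)·q₁ = (15.6667 − 4)·23.3333 = 272.222.

272.22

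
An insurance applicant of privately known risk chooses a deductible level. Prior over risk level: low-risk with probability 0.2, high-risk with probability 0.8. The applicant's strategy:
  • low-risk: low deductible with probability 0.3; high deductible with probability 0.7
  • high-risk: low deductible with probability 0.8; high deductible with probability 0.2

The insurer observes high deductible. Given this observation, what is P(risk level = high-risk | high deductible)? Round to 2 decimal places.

P(high deductible) = 0.2·0.7 + 0.8·0.2 = 0.3
P(high-risk | high deductible) = (0.8·0.2) / 0.3 = 0.16 / 0.3 = 0.533333

0.53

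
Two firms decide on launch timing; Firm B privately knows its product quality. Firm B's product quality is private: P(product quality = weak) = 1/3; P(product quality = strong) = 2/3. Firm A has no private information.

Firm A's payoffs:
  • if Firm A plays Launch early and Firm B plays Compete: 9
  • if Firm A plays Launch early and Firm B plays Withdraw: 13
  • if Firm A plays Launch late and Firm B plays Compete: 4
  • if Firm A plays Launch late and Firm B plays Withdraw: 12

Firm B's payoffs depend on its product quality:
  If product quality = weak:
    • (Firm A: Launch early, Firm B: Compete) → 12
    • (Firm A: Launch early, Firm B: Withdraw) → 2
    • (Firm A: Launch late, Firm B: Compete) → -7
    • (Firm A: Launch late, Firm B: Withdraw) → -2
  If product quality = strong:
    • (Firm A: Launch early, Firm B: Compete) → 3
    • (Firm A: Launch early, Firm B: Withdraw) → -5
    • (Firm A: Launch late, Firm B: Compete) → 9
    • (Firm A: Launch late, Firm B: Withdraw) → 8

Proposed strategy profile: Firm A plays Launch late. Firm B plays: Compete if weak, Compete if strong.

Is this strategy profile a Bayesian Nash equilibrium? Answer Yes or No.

A profile is a BNE iff every type of every player is best-responding given beliefs about the other side.
Firm A plays Launch late: E[Launch late] = 1/3·(4) + 2/3·(4) = 4; E[Launch early] = 9. Not best-responding. ✗
Firm B (product quality weak), facing Launch late: Compete gives -7, Withdraw gives -2. Proposed Compete is not best — profitable deviation exists. ✗
Firm B (product quality strong), facing Launch late: Compete gives 9, Withdraw gives 8. Proposed Compete is best. ✓

No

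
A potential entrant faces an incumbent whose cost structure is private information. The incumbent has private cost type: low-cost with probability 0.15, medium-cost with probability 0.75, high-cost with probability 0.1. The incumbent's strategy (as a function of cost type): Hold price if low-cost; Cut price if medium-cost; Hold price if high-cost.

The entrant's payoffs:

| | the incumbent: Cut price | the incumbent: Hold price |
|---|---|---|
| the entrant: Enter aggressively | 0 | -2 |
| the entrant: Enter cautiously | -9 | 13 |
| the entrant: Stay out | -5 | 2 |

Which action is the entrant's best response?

Enter aggressively

E[Enter aggressively] = 0.15·(-2) + 0.75·(0) + 0.1·(-2) = -0.5
E[Enter cautiously] = 0.15·(13) + 0.75·(-9) + 0.1·(13) = -3.5
E[Stay out] = 0.15·(2) + 0.75·(-5) + 0.1·(2) = -3.25
Best response: Enter aggressively (-0.5 is the largest).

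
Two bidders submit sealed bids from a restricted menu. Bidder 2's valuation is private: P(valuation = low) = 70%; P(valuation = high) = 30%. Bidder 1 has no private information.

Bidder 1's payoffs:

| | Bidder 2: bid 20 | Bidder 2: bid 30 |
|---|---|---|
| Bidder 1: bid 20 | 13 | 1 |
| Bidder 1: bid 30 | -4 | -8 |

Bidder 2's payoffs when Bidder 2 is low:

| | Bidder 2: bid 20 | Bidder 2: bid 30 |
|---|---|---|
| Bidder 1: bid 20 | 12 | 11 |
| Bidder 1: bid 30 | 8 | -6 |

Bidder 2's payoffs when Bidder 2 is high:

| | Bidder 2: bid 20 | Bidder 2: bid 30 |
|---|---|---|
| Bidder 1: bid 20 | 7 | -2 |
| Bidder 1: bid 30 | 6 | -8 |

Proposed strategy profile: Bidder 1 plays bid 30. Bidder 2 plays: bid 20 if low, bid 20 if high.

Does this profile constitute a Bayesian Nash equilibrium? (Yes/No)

No

Bidder 1 plays bid 30: E[bid 30] = 0.7·(-4) + 0.3·(-4) = -4; E[bid 20] = 13. Not best-responding. ✗
Bidder 2 (valuation low), facing bid 30: bid 20 gives 8, bid 30 gives -6. Proposed bid 20 is best. ✓
Bidder 2 (valuation high), facing bid 30: bid 20 gives 6, bid 30 gives -8. Proposed bid 20 is best. ✓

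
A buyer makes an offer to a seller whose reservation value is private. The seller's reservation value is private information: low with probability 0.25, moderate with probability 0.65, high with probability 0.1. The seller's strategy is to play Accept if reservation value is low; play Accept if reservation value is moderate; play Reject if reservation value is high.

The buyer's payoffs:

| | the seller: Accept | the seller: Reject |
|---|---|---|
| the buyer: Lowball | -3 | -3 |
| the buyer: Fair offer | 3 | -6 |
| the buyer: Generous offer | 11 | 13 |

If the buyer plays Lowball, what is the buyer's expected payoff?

-3

E[Lowball] = 0.25·(-3) + 0.65·(-3) + 0.1·(-3) = (-0.75) + (-1.95) + (-0.3) = -3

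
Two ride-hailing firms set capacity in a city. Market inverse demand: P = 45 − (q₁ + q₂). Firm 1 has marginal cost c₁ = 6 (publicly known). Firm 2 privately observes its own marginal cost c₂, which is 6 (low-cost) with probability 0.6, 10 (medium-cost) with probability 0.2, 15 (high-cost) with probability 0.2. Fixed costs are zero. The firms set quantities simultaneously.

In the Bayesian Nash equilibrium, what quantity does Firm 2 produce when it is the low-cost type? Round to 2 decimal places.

Type-c best response for Firm 2: q₂(c) = (45 − c)/2 − q₁/2.
Firm 1 maximizes expected profit; its first-order condition is 45 − 2q₁ − E[q₂] − 6 = 0.
Substituting E[q₂] and solving: E[c₂] = 8.6, so q₁ = (45 − 2·6 + 8.6)/3 = 13.8667.
q₂(low-cost) = (45 − 6 − 13.8667)/2 = 12.5667.

12.57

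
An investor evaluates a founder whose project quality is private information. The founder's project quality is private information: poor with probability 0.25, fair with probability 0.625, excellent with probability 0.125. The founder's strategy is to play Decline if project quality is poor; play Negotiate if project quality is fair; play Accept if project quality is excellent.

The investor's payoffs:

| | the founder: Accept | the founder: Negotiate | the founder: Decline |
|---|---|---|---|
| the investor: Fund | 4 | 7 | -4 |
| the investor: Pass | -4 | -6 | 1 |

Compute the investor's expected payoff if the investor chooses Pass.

-4

Take the expectation over the founder's project quality, weighting each type's action by its prior probability.
E[Pass] = 0.25·1 + 0.625·(-6) + 0.125·(-4) = 0.25 + (-3.75) + (-0.5) = -4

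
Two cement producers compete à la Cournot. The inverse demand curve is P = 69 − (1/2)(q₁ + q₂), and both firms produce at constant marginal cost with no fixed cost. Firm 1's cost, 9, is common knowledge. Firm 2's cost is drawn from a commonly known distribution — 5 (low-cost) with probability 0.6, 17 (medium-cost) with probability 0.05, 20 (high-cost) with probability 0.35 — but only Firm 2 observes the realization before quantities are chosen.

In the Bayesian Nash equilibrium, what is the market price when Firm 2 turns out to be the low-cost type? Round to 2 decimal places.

26.69

Firm 2 with cost c maximizes (69 − (1/2)(q₁+q₂) − c)·q₂, giving q₂(c) = (69 − c − (1/2)q₁).
E[c₂] = 0.6·5 + 0.05·17 + 0.35·20 = 10.85
Firm 1's FOC against E[q₂] yields q₁ = (69 − 2·9 + E[c₂])/(3/2) = (69 − 18 + 10.85)/(3/2) = 41.2333.
q₂(low-cost) = 43.3833, so P = 69 − (1/2)·(41.2333 + 43.3833) = 26.6917.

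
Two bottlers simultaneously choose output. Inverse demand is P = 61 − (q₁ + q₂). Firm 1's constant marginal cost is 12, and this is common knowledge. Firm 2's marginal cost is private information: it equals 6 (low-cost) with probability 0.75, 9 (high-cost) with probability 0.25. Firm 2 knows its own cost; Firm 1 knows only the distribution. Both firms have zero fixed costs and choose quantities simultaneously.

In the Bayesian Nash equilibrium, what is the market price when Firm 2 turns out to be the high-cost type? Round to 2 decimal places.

Firm 2 with cost c maximizes (61 − (q₁+q₂) − c)·q₂, giving q₂(c) = (61 − c − q₁)/2.
E[c₂] = 0.75·6 + 0.25·9 = 6.75
Firm 1's FOC against E[q₂] yields q₁ = (61 − 2·12 + E[c₂])/3 = (61 − 24 + 6.75)/3 = 14.5833.
q₂(high-cost) = 18.7083, so P = 61 − (14.5833 + 18.7083) = 27.7083.

27.71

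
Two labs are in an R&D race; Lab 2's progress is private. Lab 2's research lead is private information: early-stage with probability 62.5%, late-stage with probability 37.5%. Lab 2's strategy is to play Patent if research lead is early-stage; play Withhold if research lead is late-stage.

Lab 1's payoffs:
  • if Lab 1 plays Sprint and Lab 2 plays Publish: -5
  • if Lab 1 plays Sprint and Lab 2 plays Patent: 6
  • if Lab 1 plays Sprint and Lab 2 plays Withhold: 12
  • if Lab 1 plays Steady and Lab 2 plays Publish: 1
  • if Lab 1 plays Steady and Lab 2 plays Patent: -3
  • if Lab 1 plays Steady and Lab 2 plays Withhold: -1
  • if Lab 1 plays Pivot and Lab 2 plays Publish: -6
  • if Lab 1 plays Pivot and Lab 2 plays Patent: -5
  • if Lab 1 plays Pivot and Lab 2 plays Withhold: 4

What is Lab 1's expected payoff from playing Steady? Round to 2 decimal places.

-2.25

E[Steady] = 0.625·(-3) + 0.375·(-1) = (-1.875) + (-0.375) = -2.25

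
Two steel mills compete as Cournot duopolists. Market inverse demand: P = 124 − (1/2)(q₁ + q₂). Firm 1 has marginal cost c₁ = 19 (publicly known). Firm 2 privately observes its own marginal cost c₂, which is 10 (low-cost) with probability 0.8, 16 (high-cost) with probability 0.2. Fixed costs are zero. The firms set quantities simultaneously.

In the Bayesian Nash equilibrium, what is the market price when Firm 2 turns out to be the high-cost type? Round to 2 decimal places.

53.80

Type-c best response for Firm 2: q₂(c) = (124 − c) − q₁/2.
Firm 1 maximizes expected profit; its first-order condition is 124 − q₁ − (1/2)E[q₂] − 19 = 0.
Substituting E[q₂] and solving: E[c₂] = 11.2, so q₁ = (124 − 2·19 + 11.2)/(3/2) = 64.8.
q₂(high-cost) = 75.6, so P = 124 − (1/2)·(64.8 + 75.6) = 53.8.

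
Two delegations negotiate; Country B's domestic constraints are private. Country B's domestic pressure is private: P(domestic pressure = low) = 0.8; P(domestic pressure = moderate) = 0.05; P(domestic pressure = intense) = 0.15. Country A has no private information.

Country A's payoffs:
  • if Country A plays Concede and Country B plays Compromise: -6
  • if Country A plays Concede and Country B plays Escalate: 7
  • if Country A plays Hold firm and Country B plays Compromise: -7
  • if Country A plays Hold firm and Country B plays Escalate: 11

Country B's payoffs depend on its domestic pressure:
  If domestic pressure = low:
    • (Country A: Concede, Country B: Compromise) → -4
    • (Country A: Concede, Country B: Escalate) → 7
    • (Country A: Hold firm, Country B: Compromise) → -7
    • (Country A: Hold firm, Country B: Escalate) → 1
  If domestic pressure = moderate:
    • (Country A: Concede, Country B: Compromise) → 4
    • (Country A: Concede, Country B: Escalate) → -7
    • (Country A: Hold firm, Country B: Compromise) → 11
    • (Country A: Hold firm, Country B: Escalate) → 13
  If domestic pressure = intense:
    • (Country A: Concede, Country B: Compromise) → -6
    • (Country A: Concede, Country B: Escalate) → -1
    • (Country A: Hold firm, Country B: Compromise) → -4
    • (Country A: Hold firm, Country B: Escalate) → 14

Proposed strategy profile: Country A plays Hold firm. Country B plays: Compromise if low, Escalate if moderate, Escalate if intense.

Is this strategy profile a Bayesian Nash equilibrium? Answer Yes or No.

No

Country A plays Hold firm: E[Hold firm] = 0.8·(-7) + 0.05·(11) + 0.15·(11) = -3.4; E[Concede] = -3.4. Best-responding. ✓
Country B (domestic pressure low), facing Hold firm: Compromise gives -7, Escalate gives 1. Proposed Compromise is not best — profitable deviation exists. ✗
Country B (domestic pressure moderate), facing Hold firm: Compromise gives 11, Escalate gives 13. Proposed Escalate is best. ✓
Country B (domestic pressure intense), facing Hold firm: Compromise gives -4, Escalate gives 14. Proposed Escalate is best. ✓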